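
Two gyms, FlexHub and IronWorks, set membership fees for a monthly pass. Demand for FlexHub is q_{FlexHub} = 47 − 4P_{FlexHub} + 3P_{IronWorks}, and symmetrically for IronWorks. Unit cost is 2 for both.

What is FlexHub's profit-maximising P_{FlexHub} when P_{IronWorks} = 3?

FlexHub's profit: π = (P_{FlexHub} − 2)(47 − 4P_{FlexHub} + 3P_{IronWorks}).
∂π/∂P_{FlexHub} = 55 − 8P_{FlexHub} + 3P_{IronWorks} = 0 ⇒ P_{FlexHub} = 6.875 + 0.375P_{IronWorks}.
At P_{IronWorks} = 3: P_{FlexHub} = 6.875 + 0.375·3 = 8.

8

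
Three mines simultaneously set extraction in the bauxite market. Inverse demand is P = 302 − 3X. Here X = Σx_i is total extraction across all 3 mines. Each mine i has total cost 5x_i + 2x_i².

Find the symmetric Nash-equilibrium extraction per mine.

18.5625

A representative mine's profit is π_i = x_i(302 − 3X) − 5x_i − 2x_i², with X = x_i + Σ_{j≠i} x_j.
First-order condition: 297 − 10x_i − 3Σ_{j≠i} x_j = 0.
With identical mines, set every x_j = x: then 297 − 10x − 6x = 0, i.e. x = 297/16 = 18.5625.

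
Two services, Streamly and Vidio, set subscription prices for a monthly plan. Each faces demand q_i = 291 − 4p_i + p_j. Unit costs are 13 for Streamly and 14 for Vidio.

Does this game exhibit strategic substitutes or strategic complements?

strategic complements

Streamly's profit: π = (p_{Streamly} − 13)(291 − 4p_{Streamly} + p_{Vidio}).
∂π/∂p_{Streamly} = 343 − 8p_{Streamly} + p_{Vidio} = 0 ⇒ p_{Streamly} = 42.875 + 0.125p_{Vidio}.
The best-response slope dp_{Streamly}/dp_{Vidio} = 0.125 > 0: the reaction function is upward-sloping, so the choices are strategic complements.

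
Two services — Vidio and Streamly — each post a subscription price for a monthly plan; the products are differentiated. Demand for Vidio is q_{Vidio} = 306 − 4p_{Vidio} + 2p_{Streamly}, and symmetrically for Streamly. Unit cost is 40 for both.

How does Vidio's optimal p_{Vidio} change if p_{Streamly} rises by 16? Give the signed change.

4

Vidio's profit: π = (p_{Vidio} − 40)(306 − 4p_{Vidio} + 2p_{Streamly}).
∂π/∂p_{Vidio} = 466 − 8p_{Vidio} + 2p_{Streamly} = 0 ⇒ p_{Vidio} = 58.25 + 0.25p_{Streamly}.
The reaction-function slope is 0.25, so a 16-unit rise in p_{Streamly} moves p_{Vidio} by 0.25 × 16 = 4. Vidio's best response rises — the actions are strategic complements.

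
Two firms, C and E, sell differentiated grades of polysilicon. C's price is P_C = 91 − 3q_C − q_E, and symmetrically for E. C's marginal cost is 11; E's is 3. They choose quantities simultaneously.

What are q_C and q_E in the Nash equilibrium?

11.2, 12.8

Firm C's profit: π = q_C(91 − 3q_C − q_E) − 11q_C.
∂π/∂q_C = 80 − 6q_C − q_E = 0 ⇒ q_C = 40/3 − (1/6)q_E.
Similarly q_E = 44/3 − (1/6)q_C.
Plugging q_E into C's best response: q_C = 40/3 − (1/6)(44/3 − (1/6)q_C) ⇒ (35/36)q_C = 98/9, so q_C = 11.2.
Then q_E = 44/3 − (1/6)·11.2 = 12.8.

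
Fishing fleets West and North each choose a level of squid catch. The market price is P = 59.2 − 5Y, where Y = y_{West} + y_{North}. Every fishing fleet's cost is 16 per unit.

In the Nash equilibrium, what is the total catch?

Fishing fleet West's profit: π = y_{West}(59.2 − 5(y_{West} + y_{North})) − 16y_{West}.
∂π/∂y_{West} = 43.2 − 10y_{West} − 5y_{North} = 0, so y_{West} = 4.32 − 0.5y_{North}.
By symmetry y_{North} = y_{West}; substituting into the reaction function, 1.5y_{West} = 4.32 and y_{West} = 2.88.
Total catch: 2.88 + 2.88 = 5.76.

5.76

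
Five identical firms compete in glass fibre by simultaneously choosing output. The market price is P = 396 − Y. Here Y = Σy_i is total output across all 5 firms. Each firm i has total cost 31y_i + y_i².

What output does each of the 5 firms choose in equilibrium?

A representative firm's profit is π_i = y_i(396 − Y) − 31y_i − y_i², with Y = y_i + Σ_{j≠i} y_j.
First-order condition: 365 − 4y_i − Σ_{j≠i} y_j = 0.
Imposing symmetry (y_j = y for all j) turns Σ_{j≠i} y_j into 4y, so 365 = 8y and y = 45.625.

45.625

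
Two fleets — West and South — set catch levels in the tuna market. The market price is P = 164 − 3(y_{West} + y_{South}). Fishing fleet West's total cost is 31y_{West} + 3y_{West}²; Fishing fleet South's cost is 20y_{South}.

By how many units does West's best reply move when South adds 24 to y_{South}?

-6

Fishing fleet West's profit: π = y_{West}(164 − 3(y_{West} + y_{South})) − 31y_{West} − 3y_{West}².
∂π/∂y_{West} = 133 − 12y_{West} − 3y_{South} = 0, so y_{West} = 133/12 − 0.25y_{South}.
The reaction-function slope is −0.25, so a 24-unit rise in y_{South} moves y_{West} by −0.25 × 24 = −6. West's best response falls — the actions are strategic substitutes.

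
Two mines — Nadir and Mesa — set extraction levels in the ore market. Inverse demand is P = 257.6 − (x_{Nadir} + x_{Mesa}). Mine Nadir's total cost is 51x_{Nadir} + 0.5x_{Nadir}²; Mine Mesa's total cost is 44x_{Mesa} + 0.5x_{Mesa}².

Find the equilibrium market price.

Mine Nadir's profit: π = x_{Nadir}(257.6 − (x_{Nadir} + x_{Mesa})) − 51x_{Nadir} − 0.5x_{Nadir}².
∂π/∂x_{Nadir} = 206.6 − 3x_{Nadir} − x_{Mesa} = 0, so x_{Nadir} = 1033/15 − (1/3)x_{Mesa}.
By the same steps for Mesa: x_{Mesa} = 71.2 − (1/3)x_{Nadir}.
Solving the two reaction functions simultaneously: (1 − (−1/3)(−1/3))x_{Nadir} = 1033/15 − (1/3)·71.2, so (8/9)x_{Nadir} = 677/15 and x_{Nadir} = 50.775.
Then x_{Mesa} = 71.2 − (1/3)·50.775 = 54.275.
Equilibrium price: P = 257.6 − 105.05 = 152.55.

152.55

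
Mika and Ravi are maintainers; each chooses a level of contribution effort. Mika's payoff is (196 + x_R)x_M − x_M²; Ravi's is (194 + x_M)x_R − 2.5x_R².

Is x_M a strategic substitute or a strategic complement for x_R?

Expanding Mika's payoff: 196x_M + x_Rx_M − x_M².
∂π/∂x_M = 196 + x_R − 2x_M = 0, so x_M = 98 + 0.5x_R.
The best-response slope dx_M/dx_R = 0.5 > 0: the reaction function is upward-sloping, so the choices are strategic complements.

strategic complements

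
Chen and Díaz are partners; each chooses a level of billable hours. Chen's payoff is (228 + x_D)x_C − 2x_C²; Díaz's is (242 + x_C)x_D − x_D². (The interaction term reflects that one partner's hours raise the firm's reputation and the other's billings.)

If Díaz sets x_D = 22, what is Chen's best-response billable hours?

62.5

Expanding Chen's payoff: 228x_C + x_Dx_C − 2x_C².
∂π/∂x_C = 228 + x_D − 4x_C = 0, so x_C = 57 + 0.25x_D.
At x_D = 22: x_C = 57 + 0.25·22 = 62.5.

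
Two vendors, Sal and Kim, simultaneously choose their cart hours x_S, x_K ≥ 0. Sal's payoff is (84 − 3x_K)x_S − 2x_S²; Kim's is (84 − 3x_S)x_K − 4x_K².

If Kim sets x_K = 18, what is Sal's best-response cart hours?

7.5

Expanding Sal's payoff: 84x_S − 3x_Kx_S − 2x_S².
∂π/∂x_S = 84 − 3x_K − 4x_S = 0, so x_S = 21 − 0.75x_K.
At x_K = 18: x_S = 21 − 0.75·18 = 7.5.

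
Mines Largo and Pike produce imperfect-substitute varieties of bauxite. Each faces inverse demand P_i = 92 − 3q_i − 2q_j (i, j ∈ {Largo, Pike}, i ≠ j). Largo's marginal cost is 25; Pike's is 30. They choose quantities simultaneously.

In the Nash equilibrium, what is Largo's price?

51.0625

Mine Largo's profit: π = q_{Largo}(92 − 3q_{Largo} − 2q_{Pike}) − 25q_{Largo}.
∂π/∂q_{Largo} = 67 − 6q_{Largo} − 2q_{Pike} = 0 ⇒ q_{Largo} = 67/6 − (1/3)q_{Pike}.
Similarly q_{Pike} = 31/3 − (1/3)q_{Largo}.
Substituting the second reaction function into the first: q_{Largo} = 67/6 − (1/3)(31/3 − (1/3)q_{Largo}), which gives (8/9)q_{Largo} = 139/18 ⇒ q_{Largo} = 8.6875.
Then q_{Pike} = 31/3 − (1/3)·8.6875 = 7.4375.
P_{Largo} = 92 − 3·8.6875 − 2·7.4375 = 51.0625.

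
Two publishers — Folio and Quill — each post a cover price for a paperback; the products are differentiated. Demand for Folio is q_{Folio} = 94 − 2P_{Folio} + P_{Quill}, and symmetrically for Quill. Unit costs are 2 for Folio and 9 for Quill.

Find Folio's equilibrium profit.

Folio's profit: π = (P_{Folio} − 2)(94 − 2P_{Folio} + P_{Quill}).
∂π/∂P_{Folio} = 98 − 4P_{Folio} + P_{Quill} = 0 ⇒ P_{Folio} = 24.5 + 0.25P_{Quill}.
Similarly P_{Quill} = 28 + 0.25P_{Folio}.
Substituting the second reaction function into the first: P_{Folio} = 24.5 + 0.25(28 + 0.25P_{Folio}), which gives 0.9375P_{Folio} = 31.5 ⇒ P_{Folio} = 33.6.
Then P_{Quill} = 28 + 0.25·33.6 = 36.4.
q_{Folio} = 94 − 2·33.6 + 36.4 = 63.2.
Profit = (33.6 − 2)·63.2 = 1997.12.

1997.12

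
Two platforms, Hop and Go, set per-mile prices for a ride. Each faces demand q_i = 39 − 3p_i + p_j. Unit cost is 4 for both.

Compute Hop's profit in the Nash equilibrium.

115.32

Hop's profit: π = (p_{Hop} − 4)(39 − 3p_{Hop} + p_{Go}).
∂π/∂p_{Hop} = 51 − 6p_{Hop} + p_{Go} = 0 ⇒ p_{Hop} = 8.5 + (1/6)p_{Go}.
The game is symmetric, so in equilibrium p_{Go} = p_{Hop}: the reaction function gives (5/6)p_{Hop} = 8.5, hence p_{Hop} = 10.2.
q_{Hop} = 39 − 3·10.2 + 10.2 = 18.6.
Profit = (10.2 − 4)·18.6 = 115.32.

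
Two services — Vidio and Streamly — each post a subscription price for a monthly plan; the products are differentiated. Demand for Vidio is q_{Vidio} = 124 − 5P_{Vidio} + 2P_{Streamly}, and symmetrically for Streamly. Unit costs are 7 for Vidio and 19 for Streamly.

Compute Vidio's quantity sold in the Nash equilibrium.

Vidio's profit: π = (P_{Vidio} − 7)(124 − 5P_{Vidio} + 2P_{Streamly}).
∂π/∂P_{Vidio} = 159 − 10P_{Vidio} + 2P_{Streamly} = 0 ⇒ P_{Vidio} = 15.9 + 0.2P_{Streamly}.
Similarly P_{Streamly} = 21.9 + 0.2P_{Vidio}.
Solving the two reaction functions simultaneously: (1 − (0.2)(0.2))P_{Vidio} = 15.9 + 0.2·21.9, so 0.96P_{Vidio} = 20.28 and P_{Vidio} = 21.125.
Then P_{Streamly} = 21.9 + 0.2·21.125 = 26.125.
q_{Vidio} = 124 − 5·21.125 + 2·26.125 = 70.625.

70.625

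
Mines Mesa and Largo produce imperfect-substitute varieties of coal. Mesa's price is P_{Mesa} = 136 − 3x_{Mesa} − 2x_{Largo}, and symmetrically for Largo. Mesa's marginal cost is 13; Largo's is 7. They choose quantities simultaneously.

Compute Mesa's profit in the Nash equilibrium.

Mine Mesa's profit: π = x_{Mesa}(136 − 3x_{Mesa} − 2x_{Largo}) − 13x_{Mesa}.
∂π/∂x_{Mesa} = 123 − 6x_{Mesa} − 2x_{Largo} = 0 ⇒ x_{Mesa} = 20.5 − (1/3)x_{Largo}.
Similarly x_{Largo} = 21.5 − (1/3)x_{Mesa}.
Plugging x_{Largo} into Mesa's best response: x_{Mesa} = 20.5 − (1/3)(21.5 − (1/3)x_{Mesa}) ⇒ (8/9)x_{Mesa} = 40/3, so x_{Mesa} = 15.
Then x_{Largo} = 21.5 − (1/3)·15 = 16.5.
P_{Mesa} = 136 − 3·15 − 2·16.5 = 58.
Profit = (58 − 13)·15 = 675.

675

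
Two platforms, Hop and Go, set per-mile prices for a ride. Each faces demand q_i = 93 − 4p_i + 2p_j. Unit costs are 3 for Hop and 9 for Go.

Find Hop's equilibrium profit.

936.36

Hop's profit: π = (p_{Hop} − 3)(93 − 4p_{Hop} + 2p_{Go}).
∂π/∂p_{Hop} = 105 − 8p_{Hop} + 2p_{Go} = 0 ⇒ p_{Hop} = 13.125 + 0.25p_{Go}.
Similarly p_{Go} = 16.125 + 0.25p_{Hop}.
Plugging p_{Go} into Hop's best response: p_{Hop} = 13.125 + 0.25(16.125 + 0.25p_{Hop}) ⇒ 0.9375p_{Hop} = 549/32, so p_{Hop} = 18.3.
Then p_{Go} = 16.125 + 0.25·18.3 = 20.7.
q_{Hop} = 93 − 4·18.3 + 2·20.7 = 61.2.
Profit = (18.3 − 3)·61.2 = 936.36.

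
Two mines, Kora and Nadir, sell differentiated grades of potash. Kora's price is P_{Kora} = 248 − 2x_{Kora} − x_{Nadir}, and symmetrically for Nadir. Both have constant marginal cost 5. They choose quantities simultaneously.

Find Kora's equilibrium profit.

4723.92

Mine Kora's profit: π = x_{Kora}(248 − 2x_{Kora} − x_{Nadir}) − 5x_{Kora}.
∂π/∂x_{Kora} = 243 − 4x_{Kora} − x_{Nadir} = 0 ⇒ x_{Kora} = 60.75 − 0.25x_{Nadir}.
The game is symmetric, so in equilibrium x_{Nadir} = x_{Kora}: the reaction function gives 1.25x_{Kora} = 60.75, hence x_{Kora} = 48.6.
P_{Kora} = 248 − 2·48.6 − 48.6 = 102.2.
Profit = (102.2 − 5)·48.6 = 4723.92.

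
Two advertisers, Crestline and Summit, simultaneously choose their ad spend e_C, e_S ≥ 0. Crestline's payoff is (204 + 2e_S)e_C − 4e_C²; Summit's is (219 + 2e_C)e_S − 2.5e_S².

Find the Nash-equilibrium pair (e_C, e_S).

40.5, 60

Expanding Crestline's payoff: 204e_C + 2e_Se_C − 4e_C².
∂π/∂e_C = 204 + 2e_S − 8e_C = 0, so e_C = 25.5 + 0.25e_S.
Likewise for Summit: e_S = 43.8 + 0.4e_C.
Solving the two reaction functions simultaneously: (1 − (0.25)(0.4))e_C = 25.5 + 0.25·43.8, so 0.9e_C = 36.45 and e_C = 40.5.
Then e_S = 43.8 + 0.4·40.5 = 60.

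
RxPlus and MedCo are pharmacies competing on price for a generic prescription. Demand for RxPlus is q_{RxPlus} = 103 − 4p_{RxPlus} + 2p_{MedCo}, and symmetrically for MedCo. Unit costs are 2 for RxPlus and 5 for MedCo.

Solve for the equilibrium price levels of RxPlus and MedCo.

18.9, 20.1

RxPlus's profit: π = (p_{RxPlus} − 2)(103 − 4p_{RxPlus} + 2p_{MedCo}).
∂π/∂p_{RxPlus} = 111 − 8p_{RxPlus} + 2p_{MedCo} = 0 ⇒ p_{RxPlus} = 13.875 + 0.25p_{MedCo}.
Similarly p_{MedCo} = 15.375 + 0.25p_{RxPlus}.
Solving the two reaction functions simultaneously: (1 − (0.25)(0.25))p_{RxPlus} = 13.875 + 0.25·15.375, so 0.9375p_{RxPlus} = 567/32 and p_{RxPlus} = 18.9.
Then p_{MedCo} = 15.375 + 0.25·18.9 = 20.1.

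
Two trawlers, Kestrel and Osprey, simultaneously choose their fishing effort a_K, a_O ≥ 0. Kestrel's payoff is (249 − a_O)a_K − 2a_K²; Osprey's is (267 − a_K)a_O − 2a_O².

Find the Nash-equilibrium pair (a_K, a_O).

48.6, 54.6

Expanding Kestrel's payoff: 249a_K − a_Oa_K − 2a_K².
∂π/∂a_K = 249 − a_O − 4a_K = 0, so a_K = 62.25 − 0.25a_O.
Likewise for Osprey: a_O = 66.75 − 0.25a_K.
Plugging a_O into Kestrel's best response: a_K = 62.25 − 0.25(66.75 − 0.25a_K) ⇒ 0.9375a_K = 45.5625, so a_K = 48.6.
Then a_O = 66.75 − 0.25·48.6 = 54.6.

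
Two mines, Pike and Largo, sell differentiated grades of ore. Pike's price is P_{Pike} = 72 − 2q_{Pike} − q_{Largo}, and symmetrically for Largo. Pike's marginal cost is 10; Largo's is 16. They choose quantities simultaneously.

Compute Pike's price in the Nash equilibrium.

35.6

Mine Pike's profit: π = q_{Pike}(72 − 2q_{Pike} − q_{Largo}) − 10q_{Pike}.
∂π/∂q_{Pike} = 62 − 4q_{Pike} − q_{Largo} = 0 ⇒ q_{Pike} = 15.5 − 0.25q_{Largo}.
Similarly q_{Largo} = 14 − 0.25q_{Pike}.
Solving the two reaction functions simultaneously: (1 − (−0.25)(−0.25))q_{Pike} = 15.5 − 0.25·14, so 0.9375q_{Pike} = 12 and q_{Pike} = 12.8.
Then q_{Largo} = 14 − 0.25·12.8 = 10.8.
P_{Pike} = 72 − 2·12.8 − 10.8 = 35.6.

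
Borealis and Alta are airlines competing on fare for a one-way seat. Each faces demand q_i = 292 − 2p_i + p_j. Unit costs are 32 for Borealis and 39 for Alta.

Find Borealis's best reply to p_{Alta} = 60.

104

Borealis's profit: π = (p_{Borealis} − 32)(292 − 2p_{Borealis} + p_{Alta}).
∂π/∂p_{Borealis} = 356 − 4p_{Borealis} + p_{Alta} = 0 ⇒ p_{Borealis} = 89 + 0.25p_{Alta}.
At p_{Alta} = 60: p_{Borealis} = 89 + 0.25·60 = 104.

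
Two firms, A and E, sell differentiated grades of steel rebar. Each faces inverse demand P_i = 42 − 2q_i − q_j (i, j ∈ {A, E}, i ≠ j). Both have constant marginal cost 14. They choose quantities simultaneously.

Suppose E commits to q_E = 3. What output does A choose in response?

6.25

Firm A's profit: π = q_A(42 − 2q_A − q_E) − 14q_A.
∂π/∂q_A = 28 − 4q_A − q_E = 0 ⇒ q_A = 7 − 0.25q_E.
At q_E = 3: q_A = 7 − 0.25·3 = 6.25.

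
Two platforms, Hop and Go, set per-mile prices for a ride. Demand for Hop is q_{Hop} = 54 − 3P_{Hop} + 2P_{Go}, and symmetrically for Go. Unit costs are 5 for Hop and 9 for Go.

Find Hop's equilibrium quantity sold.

Hop's profit: π = (P_{Hop} − 5)(54 − 3P_{Hop} + 2P_{Go}).
∂π/∂P_{Hop} = 69 − 6P_{Hop} + 2P_{Go} = 0 ⇒ P_{Hop} = 11.5 + (1/3)P_{Go}.
Similarly P_{Go} = 13.5 + (1/3)P_{Hop}.
Plugging P_{Go} into Hop's best response: P_{Hop} = 11.5 + (1/3)(13.5 + (1/3)P_{Hop}) ⇒ (8/9)P_{Hop} = 16, so P_{Hop} = 18.
Then P_{Go} = 13.5 + (1/3)·18 = 19.5.
q_{Hop} = 54 − 3·18 + 2·19.5 = 39.

39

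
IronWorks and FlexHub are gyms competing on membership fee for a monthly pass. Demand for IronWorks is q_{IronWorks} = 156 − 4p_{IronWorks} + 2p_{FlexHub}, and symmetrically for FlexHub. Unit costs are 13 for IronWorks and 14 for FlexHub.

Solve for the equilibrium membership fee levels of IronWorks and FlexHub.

34.8, 35.2

IronWorks's profit: π = (p_{IronWorks} − 13)(156 − 4p_{IronWorks} + 2p_{FlexHub}).
∂π/∂p_{IronWorks} = 208 − 8p_{IronWorks} + 2p_{FlexHub} = 0 ⇒ p_{IronWorks} = 26 + 0.25p_{FlexHub}.
Similarly p_{FlexHub} = 26.5 + 0.25p_{IronWorks}.
Plugging p_{FlexHub} into IronWorks's best response: p_{IronWorks} = 26 + 0.25(26.5 + 0.25p_{IronWorks}) ⇒ 0.9375p_{IronWorks} = 32.625, so p_{IronWorks} = 34.8.
Then p_{FlexHub} = 26.5 + 0.25·34.8 = 35.2.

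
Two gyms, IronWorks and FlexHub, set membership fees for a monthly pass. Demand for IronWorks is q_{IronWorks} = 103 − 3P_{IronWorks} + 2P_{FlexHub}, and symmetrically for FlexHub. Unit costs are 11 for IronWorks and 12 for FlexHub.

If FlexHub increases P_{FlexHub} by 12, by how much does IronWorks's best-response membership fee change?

IronWorks's profit: π = (P_{IronWorks} − 11)(103 − 3P_{IronWorks} + 2P_{FlexHub}).
∂π/∂P_{IronWorks} = 136 − 6P_{IronWorks} + 2P_{FlexHub} = 0 ⇒ P_{IronWorks} = 68/3 + (1/3)P_{FlexHub}.
The reaction-function slope is 1/3, so a 12-unit rise in P_{FlexHub} moves P_{IronWorks} by 1/3 × 12 = 4. IronWorks's best response rises — the actions are strategic complements.

4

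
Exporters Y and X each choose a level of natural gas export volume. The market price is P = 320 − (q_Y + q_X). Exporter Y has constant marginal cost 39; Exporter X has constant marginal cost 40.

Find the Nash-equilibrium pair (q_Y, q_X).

94, 93

Exporter Y's profit: π = q_Y(320 − (q_Y + q_X)) − 39q_Y.
∂π/∂q_Y = 281 − 2q_Y − q_X = 0, so q_Y = 140.5 − 0.5q_X.
By the same steps for X: q_X = 140 − 0.5q_Y.
Plugging q_X into Y's best response: q_Y = 140.5 − 0.5(140 − 0.5q_Y) ⇒ 0.75q_Y = 70.5, so q_Y = 94.
Then q_X = 140 − 0.5·94 = 93.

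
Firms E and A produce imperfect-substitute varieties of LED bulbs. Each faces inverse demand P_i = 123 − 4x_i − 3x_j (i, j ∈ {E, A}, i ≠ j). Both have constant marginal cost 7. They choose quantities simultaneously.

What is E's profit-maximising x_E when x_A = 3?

Firm E's profit: π = x_E(123 − 4x_E − 3x_A) − 7x_E.
∂π/∂x_E = 116 − 8x_E − 3x_A = 0 ⇒ x_E = 14.5 − 0.375x_A.
At x_A = 3: x_E = 14.5 − 0.375·3 = 13.375.

13.375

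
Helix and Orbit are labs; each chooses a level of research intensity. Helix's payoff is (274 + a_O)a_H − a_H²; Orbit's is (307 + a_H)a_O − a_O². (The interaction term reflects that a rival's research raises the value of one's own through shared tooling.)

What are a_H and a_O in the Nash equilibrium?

285, 296

Expanding Helix's payoff: 274a_H + a_Oa_H − a_H².
∂π/∂a_H = 274 + a_O − 2a_H = 0, so a_H = 137 + 0.5a_O.
Likewise for Orbit: a_O = 153.5 + 0.5a_H.
Substituting the second reaction function into the first: a_H = 137 + 0.5(153.5 + 0.5a_H), which gives 0.75a_H = 213.75 ⇒ a_H = 285.
Then a_O = 153.5 + 0.5·285 = 296.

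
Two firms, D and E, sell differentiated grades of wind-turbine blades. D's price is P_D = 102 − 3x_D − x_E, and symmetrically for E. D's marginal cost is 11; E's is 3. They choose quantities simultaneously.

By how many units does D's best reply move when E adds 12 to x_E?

Firm D's profit: π = x_D(102 − 3x_D − x_E) − 11x_D.
∂π/∂x_D = 91 − 6x_D − x_E = 0 ⇒ x_D = 91/6 − (1/6)x_E.
The reaction-function slope is −1/6, so a 12-unit rise in x_E moves x_D by −1/6 × 12 = −2. D's best response falls — the actions are strategic substitutes.

-2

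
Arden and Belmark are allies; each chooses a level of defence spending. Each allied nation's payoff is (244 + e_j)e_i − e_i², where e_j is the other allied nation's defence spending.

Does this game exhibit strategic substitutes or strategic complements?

strategic complements

Arden's payoff is (244 + e_B)e_A − e_A².
∂π/∂e_A = 244 + e_B − 2e_A = 0, so e_A = 122 + 0.5e_B.
The best-response slope de_A/de_B = 0.5 > 0: the reaction function is upward-sloping, so the choices are strategic complements.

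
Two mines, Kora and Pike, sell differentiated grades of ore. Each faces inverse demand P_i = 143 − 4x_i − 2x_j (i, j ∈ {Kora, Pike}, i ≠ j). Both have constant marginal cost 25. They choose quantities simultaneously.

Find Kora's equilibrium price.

72.2

Mine Kora's profit: π = x_{Kora}(143 − 4x_{Kora} − 2x_{Pike}) − 25x_{Kora}.
∂π/∂x_{Kora} = 118 − 8x_{Kora} − 2x_{Pike} = 0 ⇒ x_{Kora} = 14.75 − 0.25x_{Pike}.
Setting x_{Kora} = x_{Pike} in the reaction function: x_{Kora} = 14.75 − 0.25x_{Kora}, so x_{Kora} = 14.75 / 1.25 = 11.8.
P_{Kora} = 143 − 4·11.8 − 2·11.8 = 72.2.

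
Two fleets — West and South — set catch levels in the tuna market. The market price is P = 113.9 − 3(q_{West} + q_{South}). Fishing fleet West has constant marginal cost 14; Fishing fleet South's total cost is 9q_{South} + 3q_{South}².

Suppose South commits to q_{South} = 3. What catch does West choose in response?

15.15

Fishing fleet West's profit: π = q_{West}(113.9 − 3(q_{West} + q_{South})) − 14q_{West}.
∂π/∂q_{West} = 99.9 − 6q_{West} − 3q_{South} = 0, so q_{West} = 16.65 − 0.5q_{South}.
At q_{South} = 3: q_{West} = 16.65 − 0.5·3 = 15.15.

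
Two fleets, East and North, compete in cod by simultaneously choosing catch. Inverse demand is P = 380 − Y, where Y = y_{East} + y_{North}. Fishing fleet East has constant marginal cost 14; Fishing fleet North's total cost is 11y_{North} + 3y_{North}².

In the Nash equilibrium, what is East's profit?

29104.36

Fishing fleet East's profit: π = y_{East}(380 − (y_{East} + y_{North})) − 14y_{East}.
∂π/∂y_{East} = 366 − 2y_{East} − y_{North} = 0, so y_{East} = 183 − 0.5y_{North}.
For North: ∂π/∂y_{North} = 369 − 8y_{North} − y_{East} = 0 ⇒ y_{North} = 46.125 − 0.125y_{East}.
Substituting the second reaction function into the first: y_{East} = 183 − 0.5(46.125 − 0.125y_{East}), which gives 0.9375y_{East} = 159.9375 ⇒ y_{East} = 170.6.
Then y_{North} = 46.125 − 0.125·170.6 = 24.8.
Price P = 380 − 195.4 = 184.6.
East's profit: (184.6 − 14)·170.6 = 29104.36.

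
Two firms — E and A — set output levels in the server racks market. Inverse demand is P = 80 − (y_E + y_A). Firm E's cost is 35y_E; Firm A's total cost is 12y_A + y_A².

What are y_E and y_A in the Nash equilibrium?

Firm E's profit: π = y_E(80 − (y_E + y_A)) − 35y_E.
∂π/∂y_E = 45 − 2y_E − y_A = 0, so y_E = 22.5 − 0.5y_A.
For A: ∂π/∂y_A = 68 − 4y_A − y_E = 0 ⇒ y_A = 17 − 0.25y_E.
Plugging y_A into E's best response: y_E = 22.5 − 0.5(17 − 0.25y_E) ⇒ 0.875y_E = 14, so y_E = 16.
Then y_A = 17 − 0.25·16 = 13.

16, 13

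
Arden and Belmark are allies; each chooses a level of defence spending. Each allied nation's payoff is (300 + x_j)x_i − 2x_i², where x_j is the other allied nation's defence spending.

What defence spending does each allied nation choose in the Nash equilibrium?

100

Arden's payoff is (300 + x_B)x_A − 2x_A².
∂π/∂x_A = 300 + x_B − 4x_A = 0, so x_A = 75 + 0.25x_B.
By symmetry x_B = x_A; substituting into the reaction function, 0.75x_A = 75 and x_A = 100.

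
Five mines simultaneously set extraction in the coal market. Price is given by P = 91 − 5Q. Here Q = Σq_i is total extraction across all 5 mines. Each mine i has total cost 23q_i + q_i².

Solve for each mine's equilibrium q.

2.125

A representative mine's profit is π_i = q_i(91 − 5Q) − 23q_i − q_i², with Q = q_i + Σ_{j≠i} q_j.
First-order condition: 68 − 12q_i − 5Σ_{j≠i} q_j = 0.
With identical mines, set every q_j = q: then 68 − 12q − 20q = 0, i.e. q = 68/32 = 2.125.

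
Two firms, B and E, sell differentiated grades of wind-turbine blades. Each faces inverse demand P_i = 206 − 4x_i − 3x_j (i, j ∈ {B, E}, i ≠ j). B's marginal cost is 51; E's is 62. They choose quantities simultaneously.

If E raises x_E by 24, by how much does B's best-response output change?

-9

Firm B's profit: π = x_B(206 − 4x_B − 3x_E) − 51x_B.
∂π/∂x_B = 155 − 8x_B − 3x_E = 0 ⇒ x_B = 19.375 − 0.375x_E.
The reaction-function slope is −0.375, so a 24-unit rise in x_E moves x_B by −0.375 × 24 = −9. B's best response falls — the actions are strategic substitutes.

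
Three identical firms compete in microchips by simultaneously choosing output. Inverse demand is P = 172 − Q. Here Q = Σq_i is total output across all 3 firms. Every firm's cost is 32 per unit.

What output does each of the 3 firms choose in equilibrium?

35

A representative firm's profit is π_i = q_i(172 − Q) − 32q_i, with Q = q_i + Σ_{j≠i} q_j.
First-order condition: 140 − 2q_i − Σ_{j≠i} q_j = 0.
With identical firms, set every q_j = q: then 140 − 2q − 2q = 0, i.e. q = 140/4 = 35.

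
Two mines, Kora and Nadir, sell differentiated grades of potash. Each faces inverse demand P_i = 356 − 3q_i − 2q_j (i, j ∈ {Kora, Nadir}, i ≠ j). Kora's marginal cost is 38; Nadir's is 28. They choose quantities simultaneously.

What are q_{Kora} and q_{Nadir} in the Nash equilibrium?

Mine Kora's profit: π = q_{Kora}(356 − 3q_{Kora} − 2q_{Nadir}) − 38q_{Kora}.
∂π/∂q_{Kora} = 318 − 6q_{Kora} − 2q_{Nadir} = 0 ⇒ q_{Kora} = 53 − (1/3)q_{Nadir}.
Similarly q_{Nadir} = 164/3 − (1/3)q_{Kora}.
Substituting the second reaction function into the first: q_{Kora} = 53 − (1/3)(164/3 − (1/3)q_{Kora}), which gives (8/9)q_{Kora} = 313/9 ⇒ q_{Kora} = 39.125.
Then q_{Nadir} = 164/3 − (1/3)·39.125 = 41.625.

39.125, 41.625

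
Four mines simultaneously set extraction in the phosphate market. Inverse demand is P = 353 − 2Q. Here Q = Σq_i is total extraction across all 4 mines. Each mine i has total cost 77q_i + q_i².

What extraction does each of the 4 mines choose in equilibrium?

A representative mine's profit is π_i = q_i(353 − 2Q) − 77q_i − q_i², with Q = q_i + Σ_{j≠i} q_j.
First-order condition: 276 − 6q_i − 2Σ_{j≠i} q_j = 0.
In a symmetric equilibrium every mine chooses the same q, so Σ_{j≠i} q_j = 3q. The condition becomes 276 − 12q = 0, giving q = 276/12 = 23.

23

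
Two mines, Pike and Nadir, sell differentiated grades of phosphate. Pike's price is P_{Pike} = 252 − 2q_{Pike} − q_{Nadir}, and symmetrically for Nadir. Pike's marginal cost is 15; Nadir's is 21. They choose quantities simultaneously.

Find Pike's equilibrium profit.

4569.68

Mine Pike's profit: π = q_{Pike}(252 − 2q_{Pike} − q_{Nadir}) − 15q_{Pike}.
∂π/∂q_{Pike} = 237 − 4q_{Pike} − q_{Nadir} = 0 ⇒ q_{Pike} = 59.25 − 0.25q_{Nadir}.
Similarly q_{Nadir} = 57.75 − 0.25q_{Pike}.
Solving the two reaction functions simultaneously: (1 − (−0.25)(−0.25))q_{Pike} = 59.25 − 0.25·57.75, so 0.9375q_{Pike} = 44.8125 and q_{Pike} = 47.8.
Then q_{Nadir} = 57.75 − 0.25·47.8 = 45.8.
P_{Pike} = 252 − 2·47.8 − 45.8 = 110.6.
Profit = (110.6 − 15)·47.8 = 4569.68.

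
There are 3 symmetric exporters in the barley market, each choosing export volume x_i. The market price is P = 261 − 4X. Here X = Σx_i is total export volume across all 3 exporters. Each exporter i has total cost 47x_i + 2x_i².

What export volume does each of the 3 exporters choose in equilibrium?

A representative exporter's profit is π_i = x_i(261 − 4X) − 47x_i − 2x_i², with X = x_i + Σ_{j≠i} x_j.
First-order condition: 214 − 12x_i − 4Σ_{j≠i} x_j = 0.
In a symmetric equilibrium every exporter chooses the same x, so Σ_{j≠i} x_j = 2x. The condition becomes 214 − 20x = 0, giving x = 214/20 = 10.7.

10.7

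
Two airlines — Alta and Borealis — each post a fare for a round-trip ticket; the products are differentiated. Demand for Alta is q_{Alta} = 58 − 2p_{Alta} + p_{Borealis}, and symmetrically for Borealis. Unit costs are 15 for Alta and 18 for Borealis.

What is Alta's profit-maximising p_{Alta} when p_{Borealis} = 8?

24

Alta's profit: π = (p_{Alta} − 15)(58 − 2p_{Alta} + p_{Borealis}).
∂π/∂p_{Alta} = 88 − 4p_{Alta} + p_{Borealis} = 0 ⇒ p_{Alta} = 22 + 0.25p_{Borealis}.
At p_{Borealis} = 8: p_{Alta} = 22 + 0.25·8 = 24.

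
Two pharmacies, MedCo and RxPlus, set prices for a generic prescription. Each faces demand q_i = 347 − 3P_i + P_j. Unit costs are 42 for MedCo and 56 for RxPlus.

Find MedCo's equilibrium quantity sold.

161.4

MedCo's profit: π = (P_{MedCo} − 42)(347 − 3P_{MedCo} + P_{RxPlus}).
∂π/∂P_{MedCo} = 473 − 6P_{MedCo} + P_{RxPlus} = 0 ⇒ P_{MedCo} = 473/6 + (1/6)P_{RxPlus}.
Similarly P_{RxPlus} = 515/6 + (1/6)P_{MedCo}.
Plugging P_{RxPlus} into MedCo's best response: P_{MedCo} = 473/6 + (1/6)(515/6 + (1/6)P_{MedCo}) ⇒ (35/36)P_{MedCo} = 3353/36, so P_{MedCo} = 95.8.
Then P_{RxPlus} = 515/6 + (1/6)·95.8 = 101.8.
q_{MedCo} = 347 − 3·95.8 + 101.8 = 161.4.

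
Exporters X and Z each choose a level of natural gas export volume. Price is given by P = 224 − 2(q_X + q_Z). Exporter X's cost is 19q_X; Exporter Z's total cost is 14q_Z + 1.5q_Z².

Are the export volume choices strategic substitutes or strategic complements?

Exporter X's profit: π = q_X(224 − 2(q_X + q_Z)) − 19q_X.
∂π/∂q_X = 205 − 4q_X − 2q_Z = 0, so q_X = 51.25 − 0.5q_Z.
The best-response slope dq_X/dq_Z = −0.5 < 0: the reaction function is downward-sloping, so the choices are strategic substitutes.

strategic substitutes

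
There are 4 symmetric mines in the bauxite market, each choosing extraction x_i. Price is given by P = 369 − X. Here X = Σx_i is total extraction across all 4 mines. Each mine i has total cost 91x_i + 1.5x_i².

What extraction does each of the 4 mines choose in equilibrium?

34.75

A representative mine's profit is π_i = x_i(369 − X) − 91x_i − 1.5x_i², with X = x_i + Σ_{j≠i} x_j.
First-order condition: 278 − 5x_i − Σ_{j≠i} x_j = 0.
In a symmetric equilibrium every mine chooses the same x, so Σ_{j≠i} x_j = 3x. The condition becomes 278 − 8x = 0, giving x = 278/8 = 34.75.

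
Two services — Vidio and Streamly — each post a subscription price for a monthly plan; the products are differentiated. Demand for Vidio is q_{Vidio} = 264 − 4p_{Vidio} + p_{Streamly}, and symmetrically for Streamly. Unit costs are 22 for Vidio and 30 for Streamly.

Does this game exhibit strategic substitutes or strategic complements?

Vidio's profit: π = (p_{Vidio} − 22)(264 − 4p_{Vidio} + p_{Streamly}).
∂π/∂p_{Vidio} = 352 − 8p_{Vidio} + p_{Streamly} = 0 ⇒ p_{Vidio} = 44 + 0.125p_{Streamly}.
The best-response slope dp_{Vidio}/dp_{Streamly} = 0.125 > 0: the reaction function is upward-sloping, so the choices are strategic complements.

strategic complements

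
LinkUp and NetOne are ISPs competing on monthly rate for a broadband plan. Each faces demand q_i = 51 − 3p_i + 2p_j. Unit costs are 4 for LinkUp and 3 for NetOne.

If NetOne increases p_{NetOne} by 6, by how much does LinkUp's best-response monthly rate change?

LinkUp's profit: π = (p_{LinkUp} − 4)(51 − 3p_{LinkUp} + 2p_{NetOne}).
∂π/∂p_{LinkUp} = 63 − 6p_{LinkUp} + 2p_{NetOne} = 0 ⇒ p_{LinkUp} = 10.5 + (1/3)p_{NetOne}.
The reaction-function slope is 1/3, so a 6-unit rise in p_{NetOne} moves p_{LinkUp} by 1/3 × 6 = 2. LinkUp's best response rises — the actions are strategic complements.

2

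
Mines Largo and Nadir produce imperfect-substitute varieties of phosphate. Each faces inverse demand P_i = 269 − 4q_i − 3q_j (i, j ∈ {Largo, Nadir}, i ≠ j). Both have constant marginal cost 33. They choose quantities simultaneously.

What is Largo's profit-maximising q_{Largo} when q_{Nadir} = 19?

Mine Largo's profit: π = q_{Largo}(269 − 4q_{Largo} − 3q_{Nadir}) − 33q_{Largo}.
∂π/∂q_{Largo} = 236 − 8q_{Largo} − 3q_{Nadir} = 0 ⇒ q_{Largo} = 29.5 − 0.375q_{Nadir}.
At q_{Nadir} = 19: q_{Largo} = 29.5 − 0.375·19 = 22.375.

22.375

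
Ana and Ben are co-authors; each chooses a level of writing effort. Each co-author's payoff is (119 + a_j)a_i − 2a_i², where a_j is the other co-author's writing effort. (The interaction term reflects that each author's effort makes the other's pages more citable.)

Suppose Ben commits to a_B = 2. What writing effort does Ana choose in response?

Ana's payoff is (119 + a_B)a_A − 2a_A².
∂π/∂a_A = 119 + a_B − 4a_A = 0, so a_A = 29.75 + 0.25a_B.
At a_B = 2: a_A = 29.75 + 0.25·2 = 30.25.

30.25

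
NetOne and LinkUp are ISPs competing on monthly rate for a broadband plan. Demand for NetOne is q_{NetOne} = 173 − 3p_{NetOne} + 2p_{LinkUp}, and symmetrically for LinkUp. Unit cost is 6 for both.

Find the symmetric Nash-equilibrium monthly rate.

NetOne's profit: π = (p_{NetOne} − 6)(173 − 3p_{NetOne} + 2p_{LinkUp}).
∂π/∂p_{NetOne} = 191 − 6p_{NetOne} + 2p_{LinkUp} = 0 ⇒ p_{NetOne} = 191/6 + (1/3)p_{LinkUp}.
By symmetry p_{LinkUp} = p_{NetOne}; substituting into the reaction function, (2/3)p_{NetOne} = 191/6 and p_{NetOne} = 47.75.

47.75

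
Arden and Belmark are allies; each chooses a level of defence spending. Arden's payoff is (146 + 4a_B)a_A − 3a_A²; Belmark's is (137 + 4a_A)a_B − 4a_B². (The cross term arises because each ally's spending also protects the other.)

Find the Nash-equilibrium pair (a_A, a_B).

53.625, 43.9375

Expanding Arden's payoff: 146a_A + 4a_Ba_A − 3a_A².
∂π/∂a_A = 146 + 4a_B − 6a_A = 0, so a_A = 73/3 + (2/3)a_B.
Likewise for Belmark: a_B = 17.125 + 0.5a_A.
Plugging a_B into Arden's best response: a_A = 73/3 + (2/3)(17.125 + 0.5a_A) ⇒ (2/3)a_A = 35.75, so a_A = 53.625.
Then a_B = 17.125 + 0.5·53.625 = 43.9375.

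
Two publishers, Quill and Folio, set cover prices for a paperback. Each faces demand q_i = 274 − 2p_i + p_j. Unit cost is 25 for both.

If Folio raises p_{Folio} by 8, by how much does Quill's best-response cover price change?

2

Quill's profit: π = (p_{Quill} − 25)(274 − 2p_{Quill} + p_{Folio}).
∂π/∂p_{Quill} = 324 − 4p_{Quill} + p_{Folio} = 0 ⇒ p_{Quill} = 81 + 0.25p_{Folio}.
The reaction-function slope is 0.25, so an 8-unit rise in p_{Folio} moves p_{Quill} by 0.25 × 8 = 2. Quill's best response rises — the actions are strategic complements.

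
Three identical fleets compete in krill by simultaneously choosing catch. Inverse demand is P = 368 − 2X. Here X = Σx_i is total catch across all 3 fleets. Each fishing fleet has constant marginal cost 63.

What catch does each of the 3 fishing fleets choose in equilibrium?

A representative fishing fleet's profit is π_i = x_i(368 − 2X) − 63x_i, with X = x_i + Σ_{j≠i} x_j.
First-order condition: 305 − 4x_i − 2Σ_{j≠i} x_j = 0.
Imposing symmetry (x_j = x for all j) turns Σ_{j≠i} x_j into 2x, so 305 = 8x and x = 38.125.

38.125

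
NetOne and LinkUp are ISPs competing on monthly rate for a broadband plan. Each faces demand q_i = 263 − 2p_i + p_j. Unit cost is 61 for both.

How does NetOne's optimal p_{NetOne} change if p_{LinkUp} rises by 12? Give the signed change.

NetOne's profit: π = (p_{NetOne} − 61)(263 − 2p_{NetOne} + p_{LinkUp}).
∂π/∂p_{NetOne} = 385 − 4p_{NetOne} + p_{LinkUp} = 0 ⇒ p_{NetOne} = 96.25 + 0.25p_{LinkUp}.
The reaction-function slope is 0.25, so a 12-unit rise in p_{LinkUp} moves p_{NetOne} by 0.25 × 12 = 3. NetOne's best response rises — the actions are strategic complements.

3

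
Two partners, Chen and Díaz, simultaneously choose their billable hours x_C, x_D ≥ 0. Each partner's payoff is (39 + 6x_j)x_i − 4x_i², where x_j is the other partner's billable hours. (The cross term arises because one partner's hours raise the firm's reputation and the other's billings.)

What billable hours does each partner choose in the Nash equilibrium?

19.5

Chen's payoff is (39 + 6x_D)x_C − 4x_C².
∂π/∂x_C = 39 + 6x_D − 8x_C = 0, so x_C = 4.875 + 0.75x_D.
By symmetry x_D = x_C; substituting into the reaction function, 0.25x_C = 4.875 and x_C = 19.5.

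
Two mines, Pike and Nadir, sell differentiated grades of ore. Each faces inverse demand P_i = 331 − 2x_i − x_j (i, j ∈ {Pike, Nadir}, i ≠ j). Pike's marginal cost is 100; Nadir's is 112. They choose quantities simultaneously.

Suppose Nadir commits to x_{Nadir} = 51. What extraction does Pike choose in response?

45

Mine Pike's profit: π = x_{Pike}(331 − 2x_{Pike} − x_{Nadir}) − 100x_{Pike}.
∂π/∂x_{Pike} = 231 − 4x_{Pike} − x_{Nadir} = 0 ⇒ x_{Pike} = 57.75 − 0.25x_{Nadir}.
At x_{Nadir} = 51: x_{Pike} = 57.75 − 0.25·51 = 45.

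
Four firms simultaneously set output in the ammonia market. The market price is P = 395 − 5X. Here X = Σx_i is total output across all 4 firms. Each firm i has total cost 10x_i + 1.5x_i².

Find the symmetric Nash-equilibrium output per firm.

A representative firm's profit is π_i = x_i(395 − 5X) − 10x_i − 1.5x_i², with X = x_i + Σ_{j≠i} x_j.
First-order condition: 385 − 13x_i − 5Σ_{j≠i} x_j = 0.
In a symmetric equilibrium every firm chooses the same x, so Σ_{j≠i} x_j = 3x. The condition becomes 385 − 28x = 0, giving x = 385/28 = 13.75.

13.75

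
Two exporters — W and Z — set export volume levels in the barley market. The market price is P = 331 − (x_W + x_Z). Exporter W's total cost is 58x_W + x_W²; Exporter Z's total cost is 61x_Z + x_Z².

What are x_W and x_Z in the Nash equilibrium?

Exporter W's profit: π = x_W(331 − (x_W + x_Z)) − 58x_W − x_W².
∂π/∂x_W = 273 − 4x_W − x_Z = 0, so x_W = 68.25 − 0.25x_Z.
By the same steps for Z: x_Z = 67.5 − 0.25x_W.
Substituting the second reaction function into the first: x_W = 68.25 − 0.25(67.5 − 0.25x_W), which gives 0.9375x_W = 51.375 ⇒ x_W = 54.8.
Then x_Z = 67.5 − 0.25·54.8 = 53.8.

54.8, 53.8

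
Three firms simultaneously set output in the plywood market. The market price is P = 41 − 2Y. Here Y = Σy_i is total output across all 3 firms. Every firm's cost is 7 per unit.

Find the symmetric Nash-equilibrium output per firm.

4.25

A representative firm's profit is π_i = y_i(41 − 2Y) − 7y_i, with Y = y_i + Σ_{j≠i} y_j.
First-order condition: 34 − 4y_i − 2Σ_{j≠i} y_j = 0.
Imposing symmetry (y_j = y for all j) turns Σ_{j≠i} y_j into 2y, so 34 = 8y and y = 4.25.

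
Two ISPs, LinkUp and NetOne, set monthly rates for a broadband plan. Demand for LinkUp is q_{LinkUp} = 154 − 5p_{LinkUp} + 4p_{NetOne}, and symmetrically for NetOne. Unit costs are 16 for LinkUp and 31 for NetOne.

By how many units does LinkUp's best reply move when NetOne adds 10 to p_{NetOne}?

4

LinkUp's profit: π = (p_{LinkUp} − 16)(154 − 5p_{LinkUp} + 4p_{NetOne}).
∂π/∂p_{LinkUp} = 234 − 10p_{LinkUp} + 4p_{NetOne} = 0 ⇒ p_{LinkUp} = 23.4 + 0.4p_{NetOne}.
The reaction-function slope is 0.4, so a 10-unit rise in p_{NetOne} moves p_{LinkUp} by 0.4 × 10 = 4. LinkUp's best response rises — the actions are strategic complements.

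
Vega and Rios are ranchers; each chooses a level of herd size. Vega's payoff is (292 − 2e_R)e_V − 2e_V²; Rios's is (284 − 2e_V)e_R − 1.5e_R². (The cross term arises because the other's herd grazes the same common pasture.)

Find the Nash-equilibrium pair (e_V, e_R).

38.5, 69

Expanding Vega's payoff: 292e_V − 2e_Re_V − 2e_V².
∂π/∂e_V = 292 − 2e_R − 4e_V = 0, so e_V = 73 − 0.5e_R.
Likewise for Rios: e_R = 284/3 − (2/3)e_V.
Substituting the second reaction function into the first: e_V = 73 − 0.5(284/3 − (2/3)e_V), which gives (2/3)e_V = 77/3 ⇒ e_V = 38.5.
Then e_R = 284/3 − (2/3)·38.5 = 69.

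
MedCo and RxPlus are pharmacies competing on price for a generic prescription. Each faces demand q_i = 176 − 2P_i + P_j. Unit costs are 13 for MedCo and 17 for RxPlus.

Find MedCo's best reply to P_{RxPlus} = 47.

62.25

MedCo's profit: π = (P_{MedCo} − 13)(176 − 2P_{MedCo} + P_{RxPlus}).
∂π/∂P_{MedCo} = 202 − 4P_{MedCo} + P_{RxPlus} = 0 ⇒ P_{MedCo} = 50.5 + 0.25P_{RxPlus}.
At P_{RxPlus} = 47: P_{MedCo} = 50.5 + 0.25·47 = 62.25.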